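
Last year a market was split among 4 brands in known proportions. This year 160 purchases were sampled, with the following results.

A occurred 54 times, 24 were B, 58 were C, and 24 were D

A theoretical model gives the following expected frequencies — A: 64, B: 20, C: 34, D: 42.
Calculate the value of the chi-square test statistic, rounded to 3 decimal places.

A: (54 − 64)²/64 = 100/64 = 1.5625
B: (24 − 20)²/20 = 16/20 = 0.8000
C: (58 − 34)²/34 = 576/34 = 16.9412
D: (24 − 42)²/42 = 324/42 = 7.7143
Sum = 27.018

27.018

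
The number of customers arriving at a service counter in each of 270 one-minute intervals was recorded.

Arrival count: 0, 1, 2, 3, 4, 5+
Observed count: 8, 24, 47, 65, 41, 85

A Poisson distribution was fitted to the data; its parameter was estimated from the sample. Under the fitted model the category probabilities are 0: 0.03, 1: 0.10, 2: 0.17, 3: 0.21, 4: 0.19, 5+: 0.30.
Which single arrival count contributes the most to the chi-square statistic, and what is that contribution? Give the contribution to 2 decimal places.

4, 2.07

Expected counts E_i = n·p_i: 270×0.03 = 8.1, 270×0.10 = 27, 270×0.17 = 45.9, 270×0.21 = 56.7, 270×0.19 = 51.3, 270×0.30 = 81.
cat         O        E   (O−E)²/E
0           8      8.1      0.001
1          24       27      0.333
2          47     45.9      0.026
3          65     56.7      1.215
4          41     51.3      2.068
5+         85       81      0.198
The largest term is for 4: 2.07.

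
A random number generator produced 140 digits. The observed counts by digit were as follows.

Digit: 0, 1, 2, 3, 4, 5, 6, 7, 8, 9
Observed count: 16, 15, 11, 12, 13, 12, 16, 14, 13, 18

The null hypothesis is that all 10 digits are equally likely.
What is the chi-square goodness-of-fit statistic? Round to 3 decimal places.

Expected count for each of the 10 categories: 140/10 = 14.
0: (16 − 14)²/14 = 4/14 = 0.2857
1: (15 − 14)²/14 = 1/14 = 0.0714
2: (11 − 14)²/14 = 9/14 = 0.6429
3: (12 − 14)²/14 = 4/14 = 0.2857
4: (13 − 14)²/14 = 1/14 = 0.0714
5: (12 − 14)²/14 = 4/14 = 0.2857
6: (16 − 14)²/14 = 4/14 = 0.2857
7: (14 − 14)²/14 = 0/14 = 0.0000
8: (13 − 14)²/14 = 1/14 = 0.0714
9: (18 − 14)²/14 = 16/14 = 1.1429
Sum = 3.143

3.143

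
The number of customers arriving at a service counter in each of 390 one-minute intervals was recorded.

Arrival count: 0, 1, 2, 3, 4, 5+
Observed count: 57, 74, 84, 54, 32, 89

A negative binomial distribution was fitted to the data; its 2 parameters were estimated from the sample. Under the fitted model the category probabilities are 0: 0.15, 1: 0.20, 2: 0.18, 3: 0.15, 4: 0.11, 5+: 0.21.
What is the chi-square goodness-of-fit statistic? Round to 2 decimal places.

Expected counts E_i = n·p_i: 390×0.15 = 58.5, 390×0.20 = 78, 390×0.18 = 70.2, 390×0.15 = 58.5, 390×0.11 = 42.9, 390×0.21 = 81.9.
cat         O        E   (O−E)²/E
0          57     58.5      0.038
1          74       78      0.205
2          84     70.2      2.713
3          54     58.5      0.346
4          32     42.9      2.769
5+         89     81.9      0.616
Sum = 6.69

6.69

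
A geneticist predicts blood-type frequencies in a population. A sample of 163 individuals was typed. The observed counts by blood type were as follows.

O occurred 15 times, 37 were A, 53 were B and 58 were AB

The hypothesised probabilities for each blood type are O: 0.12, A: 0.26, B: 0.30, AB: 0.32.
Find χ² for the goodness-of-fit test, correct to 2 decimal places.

2.74

Expected counts E_i = n·p_i: 163×0.12 = 19.56, 163×0.26 = 42.38, 163×0.30 = 48.9, 163×0.32 = 52.16.
χ² = (15−19.56)²/19.56 + (37−42.38)²/42.38 + (53−48.9)²/48.9 + (58−52.16)²/52.16
   = 1.063 + 0.683 + 0.344 + 0.654
Sum = 2.74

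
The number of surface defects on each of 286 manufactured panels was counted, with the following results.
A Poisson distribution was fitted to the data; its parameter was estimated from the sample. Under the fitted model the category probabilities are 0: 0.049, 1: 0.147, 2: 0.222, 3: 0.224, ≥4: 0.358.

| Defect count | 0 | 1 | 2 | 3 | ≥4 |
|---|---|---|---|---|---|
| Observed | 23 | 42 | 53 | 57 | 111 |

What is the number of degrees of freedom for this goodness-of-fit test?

There are k = 5 categories and 1 parameter estimated from the data, so df = 5 − 1 − 1 = 3.

3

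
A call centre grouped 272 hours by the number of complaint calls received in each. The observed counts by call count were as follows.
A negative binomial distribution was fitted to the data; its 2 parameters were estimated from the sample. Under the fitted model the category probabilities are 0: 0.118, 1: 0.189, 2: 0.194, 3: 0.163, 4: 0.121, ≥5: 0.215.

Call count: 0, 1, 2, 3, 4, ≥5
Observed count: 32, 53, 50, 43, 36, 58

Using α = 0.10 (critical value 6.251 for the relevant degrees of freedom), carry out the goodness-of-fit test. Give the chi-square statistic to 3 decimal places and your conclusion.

Expected counts E_i = n·p_i: 272×0.118 = 32.096, 272×0.189 = 51.408, 272×0.194 = 52.768, 272×0.163 = 44.336, 272×0.121 = 32.912, 272×0.215 = 58.48.
χ² = (32−32.096)²/32.096 + (53−51.408)²/51.408 + (50−52.768)²/52.768 + (43−44.336)²/44.336 + (36−32.912)²/32.912 + (58−58.48)²/58.48
   = 0.0003 + 0.0493 + 0.1452 + 0.0403 + 0.2897 + 0.0039
Sum = 0.529
df = 3. Since 0.529 < 6.251, we do not reject H₀.

0.529; do not reject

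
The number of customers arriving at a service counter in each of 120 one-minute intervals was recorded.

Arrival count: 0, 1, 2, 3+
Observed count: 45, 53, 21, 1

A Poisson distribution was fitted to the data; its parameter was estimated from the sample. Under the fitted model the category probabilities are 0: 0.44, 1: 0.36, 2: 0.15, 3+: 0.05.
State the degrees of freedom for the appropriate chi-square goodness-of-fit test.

There are k = 4 categories and 1 parameter estimated from the data, so df = 4 − 1 − 1 = 2.

2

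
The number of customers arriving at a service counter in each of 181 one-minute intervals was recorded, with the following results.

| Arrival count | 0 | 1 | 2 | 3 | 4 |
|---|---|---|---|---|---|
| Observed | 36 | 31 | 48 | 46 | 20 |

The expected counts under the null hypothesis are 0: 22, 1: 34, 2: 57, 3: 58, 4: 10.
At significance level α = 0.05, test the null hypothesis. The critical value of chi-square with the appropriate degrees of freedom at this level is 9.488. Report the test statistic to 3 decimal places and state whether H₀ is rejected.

23.078; reject

χ² = (36−22)²/22 + (31−34)²/34 + (48−57)²/57 + (46−58)²/58 + (20−10)²/10
   = 8.9091 + 0.2647 + 1.4211 + 2.4828 + 10.0000
Sum = 23.078
df = 4. Since 23.078 > 9.488, we reject H₀.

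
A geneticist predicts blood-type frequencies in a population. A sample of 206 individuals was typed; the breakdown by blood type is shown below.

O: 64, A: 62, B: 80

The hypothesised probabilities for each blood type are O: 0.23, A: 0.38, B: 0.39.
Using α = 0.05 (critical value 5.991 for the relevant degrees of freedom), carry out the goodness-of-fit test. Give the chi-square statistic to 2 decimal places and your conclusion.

Expected counts E_i = n·p_i: 206×0.23 = 47.38, 206×0.38 = 78.28, 206×0.39 = 80.34.
O: (64 − 47.38)²/47.38 = 276.2244/47.38 = 5.830
A: (62 − 78.28)²/78.28 = 265.0384/78.28 = 3.386
B: (80 − 80.34)²/80.34 = 0.1156/80.34 = 0.001
Sum = 9.22
df = 2. Since 9.22 > 5.991, we reject H₀.

9.22; reject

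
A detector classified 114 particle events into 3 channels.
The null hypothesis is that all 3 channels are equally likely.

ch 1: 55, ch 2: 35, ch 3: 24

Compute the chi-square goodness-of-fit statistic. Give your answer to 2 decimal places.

13.00

Under H₀ each category has probability 1/3, so each expected count is 114/3 = 38.
cat         O        E   (O−E)²/E
ch 1       55       38      7.605
ch 2       35       38      0.237
ch 3       24       38      5.158
Sum = 13.00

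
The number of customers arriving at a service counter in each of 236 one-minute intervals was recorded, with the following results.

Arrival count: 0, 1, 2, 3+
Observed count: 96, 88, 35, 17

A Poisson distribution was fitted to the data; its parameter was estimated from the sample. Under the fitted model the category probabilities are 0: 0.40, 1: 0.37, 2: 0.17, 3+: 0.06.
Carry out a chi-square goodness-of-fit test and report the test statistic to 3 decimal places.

Expected counts E_i = n·p_i: 236×0.40 = 94.4, 236×0.37 = 87.32, 236×0.17 = 40.12, 236×0.06 = 14.16.
cat         O        E   (O−E)²/E
0          96     94.4     0.0271
1          88    87.32     0.0053
2          35    40.12     0.6534
3+         17    14.16     0.5696
Sum = 1.255

1.255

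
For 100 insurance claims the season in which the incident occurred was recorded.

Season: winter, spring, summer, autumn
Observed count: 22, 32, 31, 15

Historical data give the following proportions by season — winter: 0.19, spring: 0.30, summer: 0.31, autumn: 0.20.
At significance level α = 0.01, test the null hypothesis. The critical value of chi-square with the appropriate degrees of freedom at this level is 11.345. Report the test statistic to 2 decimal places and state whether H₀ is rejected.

1.86; do not reject

Expected counts E_i = n·p_i: 100×0.19 = 19, 100×0.30 = 30, 100×0.31 = 31, 100×0.20 = 20.
winter: (22 − 19)²/19 = 9/19 = 0.474
spring: (32 − 30)²/30 = 4/30 = 0.133
summer: (31 − 31)²/31 = 0/31 = 0.000
autumn: (15 − 20)²/20 = 25/20 = 1.250
Sum = 1.86
df = 3. Since 1.86 < 11.345, we do not reject H₀.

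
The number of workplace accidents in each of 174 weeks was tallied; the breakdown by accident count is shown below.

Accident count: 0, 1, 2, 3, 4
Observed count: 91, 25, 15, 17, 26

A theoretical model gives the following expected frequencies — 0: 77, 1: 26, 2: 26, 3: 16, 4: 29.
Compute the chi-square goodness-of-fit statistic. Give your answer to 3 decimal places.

cat         O        E   (O−E)²/E
0          91       77     2.5455
1          25       26     0.0385
2          15       26     4.6538
3          17       16     0.0625
4          26       29     0.3103
Sum = 7.611

7.611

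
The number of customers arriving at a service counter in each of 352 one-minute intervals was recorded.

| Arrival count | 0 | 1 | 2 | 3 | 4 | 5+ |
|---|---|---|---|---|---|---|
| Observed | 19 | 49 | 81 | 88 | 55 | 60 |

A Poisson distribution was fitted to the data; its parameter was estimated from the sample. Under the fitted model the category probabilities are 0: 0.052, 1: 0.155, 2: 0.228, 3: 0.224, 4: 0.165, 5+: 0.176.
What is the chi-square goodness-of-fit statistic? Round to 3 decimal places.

1.887

Expected counts E_i = n·p_i: 352×0.052 = 18.304, 352×0.155 = 54.56, 352×0.228 = 80.256, 352×0.224 = 78.848, 352×0.165 = 58.08, 352×0.176 = 61.952.
0: (19 − 18.304)²/18.304 = 0.484416/18.304 = 0.0265
1: (49 − 54.56)²/54.56 = 30.9136/54.56 = 0.5666
2: (81 − 80.256)²/80.256 = 0.553536/80.256 = 0.0069
3: (88 − 78.848)²/78.848 = 83.759104/78.848 = 1.0623
4: (55 − 58.08)²/58.08 = 9.4864/58.08 = 0.1633
5+: (60 − 61.952)²/61.952 = 3.810304/61.952 = 0.0615
Sum = 1.887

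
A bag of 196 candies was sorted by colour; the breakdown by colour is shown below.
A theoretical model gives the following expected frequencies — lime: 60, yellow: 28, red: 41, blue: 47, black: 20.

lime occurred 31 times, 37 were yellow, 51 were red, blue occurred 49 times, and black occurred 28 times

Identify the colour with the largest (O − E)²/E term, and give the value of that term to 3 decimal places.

χ² = (31−60)²/60 + (37−28)²/28 + (51−41)²/41 + (49−47)²/47 + (28−20)²/20
   = 14.0167 + 2.8929 + 2.4390 + 0.0851 + 3.2000
The largest term is for lime: 14.017.

lime, 14.017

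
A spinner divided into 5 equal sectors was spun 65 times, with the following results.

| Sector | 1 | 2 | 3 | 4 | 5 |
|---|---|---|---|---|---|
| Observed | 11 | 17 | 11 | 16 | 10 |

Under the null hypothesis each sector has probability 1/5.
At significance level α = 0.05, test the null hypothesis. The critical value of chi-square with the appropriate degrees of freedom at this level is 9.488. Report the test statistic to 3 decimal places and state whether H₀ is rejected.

Expected count for each of the 5 categories: 65/5 = 13.
1: (11 − 13)²/13 = 4/13 = 0.3077
2: (17 − 13)²/13 = 16/13 = 1.2308
3: (11 − 13)²/13 = 4/13 = 0.3077
4: (16 − 13)²/13 = 9/13 = 0.6923
5: (10 − 13)²/13 = 9/13 = 0.6923
Sum = 3.231
df = 4. Since 3.231 < 9.488, we do not reject H₀.

3.231; do not reject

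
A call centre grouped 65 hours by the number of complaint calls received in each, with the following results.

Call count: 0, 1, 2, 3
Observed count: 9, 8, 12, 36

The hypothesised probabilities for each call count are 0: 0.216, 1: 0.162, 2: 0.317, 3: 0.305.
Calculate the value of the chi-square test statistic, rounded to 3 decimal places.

19.208

Expected counts E_i = n·p_i: 65×0.216 = 14.04, 65×0.162 = 10.53, 65×0.317 = 20.605, 65×0.305 = 19.825.
χ² = (9−14.04)²/14.04 + (8−10.53)²/10.53 + (12−20.605)²/20.605 + (36−19.825)²/19.825
   = 1.8092 + 0.6079 + 3.5936 + 13.1970
Sum = 19.208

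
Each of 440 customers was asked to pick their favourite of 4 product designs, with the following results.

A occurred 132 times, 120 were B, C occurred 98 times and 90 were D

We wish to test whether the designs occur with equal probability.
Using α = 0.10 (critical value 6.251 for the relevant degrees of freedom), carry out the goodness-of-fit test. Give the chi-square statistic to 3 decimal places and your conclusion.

10.255; reject

Under H₀ each category has probability 1/4, so each expected count is 440/4 = 110.
χ² = (132−110)²/110 + (120−110)²/110 + (98−110)²/110 + (90−110)²/110
   = 4.4000 + 0.9091 + 1.3091 + 3.6364
Sum = 10.255
df = 3. Since 10.255 > 6.251, we reject H₀.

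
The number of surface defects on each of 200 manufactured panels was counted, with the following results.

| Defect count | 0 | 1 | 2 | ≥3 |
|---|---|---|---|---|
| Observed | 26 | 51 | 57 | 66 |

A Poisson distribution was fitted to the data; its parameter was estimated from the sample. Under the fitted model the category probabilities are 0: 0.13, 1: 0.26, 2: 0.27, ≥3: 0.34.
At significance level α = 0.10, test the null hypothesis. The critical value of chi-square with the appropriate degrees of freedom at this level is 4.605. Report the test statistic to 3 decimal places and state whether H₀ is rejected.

0.245; do not reject

Expected counts E_i = n·p_i: 200×0.13 = 26, 200×0.26 = 52, 200×0.27 = 54, 200×0.34 = 68.
0: (26 − 26)²/26 = 0/26 = 0.0000
1: (51 − 52)²/52 = 1/52 = 0.0192
2: (57 − 54)²/54 = 9/54 = 0.1667
≥3: (66 − 68)²/68 = 4/68 = 0.0588
Sum = 0.245
df = 2. Since 0.245 < 4.605, we do not reject H₀.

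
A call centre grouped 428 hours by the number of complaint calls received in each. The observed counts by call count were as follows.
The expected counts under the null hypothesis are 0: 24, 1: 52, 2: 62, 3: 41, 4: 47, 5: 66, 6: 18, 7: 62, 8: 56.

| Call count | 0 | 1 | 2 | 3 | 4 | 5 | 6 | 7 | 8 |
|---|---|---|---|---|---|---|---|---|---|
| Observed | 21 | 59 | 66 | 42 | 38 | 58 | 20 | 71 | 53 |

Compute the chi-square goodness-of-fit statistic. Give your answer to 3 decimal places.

5.982

0: (21 − 24)²/24 = 9/24 = 0.3750
1: (59 − 52)²/52 = 49/52 = 0.9423
2: (66 − 62)²/62 = 16/62 = 0.2581
3: (42 − 41)²/41 = 1/41 = 0.0244
4: (38 − 47)²/47 = 81/47 = 1.7234
5: (58 − 66)²/66 = 64/66 = 0.9697
6: (20 − 18)²/18 = 4/18 = 0.2222
7: (71 − 62)²/62 = 81/62 = 1.3065
8: (53 − 56)²/56 = 9/56 = 0.1607
Sum = 5.982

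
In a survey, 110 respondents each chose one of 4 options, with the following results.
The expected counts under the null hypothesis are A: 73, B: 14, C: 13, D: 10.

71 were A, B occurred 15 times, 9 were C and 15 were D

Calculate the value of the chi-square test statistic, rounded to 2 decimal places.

A: (71 − 73)²/73 = 4/73 = 0.055
B: (15 − 14)²/14 = 1/14 = 0.071
C: (9 − 13)²/13 = 16/13 = 1.231
D: (15 − 10)²/10 = 25/10 = 2.500
Sum = 3.86

3.86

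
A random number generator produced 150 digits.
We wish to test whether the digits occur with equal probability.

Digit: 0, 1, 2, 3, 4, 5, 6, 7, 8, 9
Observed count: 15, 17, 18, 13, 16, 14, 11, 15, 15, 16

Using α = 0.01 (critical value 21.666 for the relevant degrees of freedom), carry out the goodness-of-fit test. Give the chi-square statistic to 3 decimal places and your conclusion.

2.400; do not reject

Expected count for each of the 10 categories: 150/10 = 15.
0: (15 − 15)²/15 = 0/15 = 0.0000
1: (17 − 15)²/15 = 4/15 = 0.2667
2: (18 − 15)²/15 = 9/15 = 0.6000
3: (13 − 15)²/15 = 4/15 = 0.2667
4: (16 − 15)²/15 = 1/15 = 0.0667
5: (14 − 15)²/15 = 1/15 = 0.0667
6: (11 − 15)²/15 = 16/15 = 1.0667
7: (15 − 15)²/15 = 0/15 = 0.0000
8: (15 − 15)²/15 = 0/15 = 0.0000
9: (16 − 15)²/15 = 1/15 = 0.0667
Sum = 2.400
df = 9. Since 2.400 < 21.666, we do not reject H₀.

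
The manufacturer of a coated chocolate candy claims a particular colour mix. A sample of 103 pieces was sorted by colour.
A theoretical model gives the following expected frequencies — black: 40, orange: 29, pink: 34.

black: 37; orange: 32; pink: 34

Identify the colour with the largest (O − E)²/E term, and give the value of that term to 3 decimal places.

orange, 0.310

black: (37 − 40)²/40 = 9/40 = 0.2250
orange: (32 − 29)²/29 = 9/29 = 0.3103
pink: (34 − 34)²/34 = 0/34 = 0.0000
The largest term is for orange: 0.310.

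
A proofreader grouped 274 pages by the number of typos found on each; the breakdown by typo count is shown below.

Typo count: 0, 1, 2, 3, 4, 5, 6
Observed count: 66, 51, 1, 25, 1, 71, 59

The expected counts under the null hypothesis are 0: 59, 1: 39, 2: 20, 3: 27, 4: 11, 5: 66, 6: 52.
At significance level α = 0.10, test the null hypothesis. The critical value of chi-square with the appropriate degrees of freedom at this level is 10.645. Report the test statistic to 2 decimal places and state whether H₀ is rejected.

χ² = (66−59)²/59 + (51−39)²/39 + (1−20)²/20 + (25−27)²/27 + (1−11)²/11 + (71−66)²/66 + (59−52)²/52
   = 0.831 + 3.692 + 18.050 + 0.148 + 9.091 + 0.379 + 0.942
Sum = 33.13
df = 6. Since 33.13 > 10.645, we reject H₀.

33.13; reject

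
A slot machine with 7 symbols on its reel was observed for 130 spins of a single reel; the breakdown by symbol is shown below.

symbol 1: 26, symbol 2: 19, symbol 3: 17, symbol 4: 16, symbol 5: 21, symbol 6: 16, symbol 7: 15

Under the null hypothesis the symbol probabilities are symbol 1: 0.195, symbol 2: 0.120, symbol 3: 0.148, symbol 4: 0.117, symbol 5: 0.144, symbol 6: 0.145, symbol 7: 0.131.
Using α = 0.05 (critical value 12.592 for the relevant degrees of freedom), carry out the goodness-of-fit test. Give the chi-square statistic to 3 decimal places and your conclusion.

2.010; do not reject

Expected counts E_i = n·p_i: 130×0.195 = 25.35, 130×0.120 = 15.6, 130×0.148 = 19.24, 130×0.117 = 15.21, 130×0.144 = 18.72, 130×0.145 = 18.85, 130×0.131 = 17.03.
cat           O        E   (O−E)²/E
symbol 1     26    25.35     0.0167
symbol 2     19     15.6     0.7410
symbol 3     17    19.24     0.2608
symbol 4     16    15.21     0.0410
symbol 5     21    18.72     0.2777
symbol 6     16    18.85     0.4309
symbol 7     15    17.03     0.2420
Sum = 2.010
df = 6. Since 2.010 < 12.592, we do not reject H₀.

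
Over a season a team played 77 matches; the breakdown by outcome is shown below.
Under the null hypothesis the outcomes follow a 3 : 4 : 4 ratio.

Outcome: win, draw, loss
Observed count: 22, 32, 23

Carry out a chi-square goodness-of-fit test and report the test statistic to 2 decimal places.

1.51

Ratio total = 11. Expected counts: 77×3/11 = 21, 77×4/11 = 28, 77×4/11 = 28.
cat         O        E   (O−E)²/E
win        22       21      0.048
draw       32       28      0.571
loss       23       28      0.893
Sum = 1.51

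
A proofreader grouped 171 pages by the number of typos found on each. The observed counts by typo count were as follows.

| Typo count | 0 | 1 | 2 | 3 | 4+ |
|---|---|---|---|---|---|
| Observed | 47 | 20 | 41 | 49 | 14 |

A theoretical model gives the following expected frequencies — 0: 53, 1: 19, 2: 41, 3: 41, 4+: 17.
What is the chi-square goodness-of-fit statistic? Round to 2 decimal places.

cat         O        E   (O−E)²/E
0          47       53      0.679
1          20       19      0.053
2          41       41      0.000
3          49       41      1.561
4+         14       17      0.529
Sum = 2.82

2.82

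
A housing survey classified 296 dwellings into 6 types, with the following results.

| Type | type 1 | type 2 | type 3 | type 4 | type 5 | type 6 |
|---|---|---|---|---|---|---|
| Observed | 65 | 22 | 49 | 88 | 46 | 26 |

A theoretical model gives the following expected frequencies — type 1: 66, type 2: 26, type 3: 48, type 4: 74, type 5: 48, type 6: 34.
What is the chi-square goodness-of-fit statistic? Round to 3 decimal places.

5.266

type 1: (65 − 66)²/66 = 1/66 = 0.0152
type 2: (22 − 26)²/26 = 16/26 = 0.6154
type 3: (49 − 48)²/48 = 1/48 = 0.0208
type 4: (88 − 74)²/74 = 196/74 = 2.6486
type 5: (46 − 48)²/48 = 4/48 = 0.0833
type 6: (26 − 34)²/34 = 64/34 = 1.8824
Sum = 5.266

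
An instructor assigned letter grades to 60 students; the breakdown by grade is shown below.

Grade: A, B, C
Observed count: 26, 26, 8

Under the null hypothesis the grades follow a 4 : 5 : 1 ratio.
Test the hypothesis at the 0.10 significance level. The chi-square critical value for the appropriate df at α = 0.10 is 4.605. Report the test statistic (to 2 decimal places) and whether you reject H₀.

1.37; do not reject

Ratio total = 10. Expected counts: 60×4/10 = 24, 60×5/10 = 30, 60×1/10 = 6.
χ² = (26−24)²/24 + (26−30)²/30 + (8−6)²/6
   = 0.167 + 0.533 + 0.667
Sum = 1.37
df = 2. Since 1.37 < 4.605, we do not reject H₀.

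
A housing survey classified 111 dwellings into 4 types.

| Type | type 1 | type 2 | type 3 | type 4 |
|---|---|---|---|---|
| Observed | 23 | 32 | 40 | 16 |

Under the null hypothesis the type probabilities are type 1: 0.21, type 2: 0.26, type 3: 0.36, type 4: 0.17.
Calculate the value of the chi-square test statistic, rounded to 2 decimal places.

Expected counts E_i = n·p_i: 111×0.21 = 23.31, 111×0.26 = 28.86, 111×0.36 = 39.96, 111×0.17 = 18.87.
χ² = (23−23.31)²/23.31 + (32−28.86)²/28.86 + (40−39.96)²/39.96 + (16−18.87)²/18.87
   = 0.004 + 0.342 + 0.000 + 0.437
Sum = 0.78

0.78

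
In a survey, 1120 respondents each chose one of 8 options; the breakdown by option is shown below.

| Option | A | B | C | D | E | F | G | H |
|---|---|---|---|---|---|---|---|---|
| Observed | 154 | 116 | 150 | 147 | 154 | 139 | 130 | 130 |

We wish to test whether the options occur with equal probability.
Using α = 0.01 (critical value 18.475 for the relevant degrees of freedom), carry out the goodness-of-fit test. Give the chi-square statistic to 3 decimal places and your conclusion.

9.414; do not reject

Expected count for each of the 8 categories: 1120/8 = 140.
χ² = (154−140)²/140 + (116−140)²/140 + (150−140)²/140 + (147−140)²/140 + (154−140)²/140 + (139−140)²/140 + (130−140)²/140 + (130−140)²/140
   = 1.4000 + 4.1143 + 0.7143 + 0.3500 + 1.4000 + 0.0071 + 0.7143 + 0.7143
Sum = 9.414
df = 7. Since 9.414 < 18.475, we do not reject H₀.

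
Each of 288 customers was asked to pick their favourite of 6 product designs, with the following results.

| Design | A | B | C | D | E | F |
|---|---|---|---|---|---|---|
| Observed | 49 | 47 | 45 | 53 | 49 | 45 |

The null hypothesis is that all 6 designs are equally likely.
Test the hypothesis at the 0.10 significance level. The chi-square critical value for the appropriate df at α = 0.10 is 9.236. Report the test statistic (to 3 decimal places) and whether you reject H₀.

Under H₀ each category has probability 1/6, so each expected count is 288/6 = 48.
cat         O        E   (O−E)²/E
A          49       48     0.0208
B          47       48     0.0208
C          45       48     0.1875
D          53       48     0.5208
E          49       48     0.0208
F          45       48     0.1875
Sum = 0.958
df = 5. Since 0.958 < 9.236, we do not reject H₀.

0.958; do not reject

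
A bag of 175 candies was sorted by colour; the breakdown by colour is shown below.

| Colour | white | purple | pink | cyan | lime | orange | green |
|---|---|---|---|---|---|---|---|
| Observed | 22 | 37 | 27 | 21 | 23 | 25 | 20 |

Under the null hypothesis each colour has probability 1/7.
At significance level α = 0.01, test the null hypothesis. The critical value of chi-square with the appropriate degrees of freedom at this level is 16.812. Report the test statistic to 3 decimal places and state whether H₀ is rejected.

8.080; do not reject

Under H₀ each category has probability 1/7, so each expected count is 175/7 = 25.
χ² = (22−25)²/25 + (37−25)²/25 + (27−25)²/25 + (21−25)²/25 + (23−25)²/25 + (25−25)²/25 + (20−25)²/25
   = 0.3600 + 5.7600 + 0.1600 + 0.6400 + 0.1600 + 0.0000 + 1.0000
Sum = 8.080
df = 6. Since 8.080 < 16.812, we do not reject H₀.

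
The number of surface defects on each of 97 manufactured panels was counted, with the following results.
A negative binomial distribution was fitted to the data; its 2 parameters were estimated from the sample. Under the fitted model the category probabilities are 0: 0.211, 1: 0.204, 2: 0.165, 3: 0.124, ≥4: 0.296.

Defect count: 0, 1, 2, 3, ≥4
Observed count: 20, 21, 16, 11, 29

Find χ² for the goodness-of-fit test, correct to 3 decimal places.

0.176

Expected counts E_i = n·p_i: 97×0.211 = 20.467, 97×0.204 = 19.788, 97×0.165 = 16.005, 97×0.124 = 12.028, 97×0.296 = 28.712.
0: (20 − 20.467)²/20.467 = 0.218089/20.467 = 0.0107
1: (21 − 19.788)²/19.788 = 1.468944/19.788 = 0.0742
2: (16 − 16.005)²/16.005 = 0.000025/16.005 = 0.0000
3: (11 − 12.028)²/12.028 = 1.056784/12.028 = 0.0879
≥4: (29 − 28.712)²/28.712 = 0.082944/28.712 = 0.0029
Sum = 0.176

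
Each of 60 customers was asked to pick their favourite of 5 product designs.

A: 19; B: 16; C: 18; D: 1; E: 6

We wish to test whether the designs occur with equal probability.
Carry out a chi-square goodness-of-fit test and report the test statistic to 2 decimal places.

Under H₀ each category has probability 1/5, so each expected count is 60/5 = 12.
cat         O        E   (O−E)²/E
A          19       12      4.083
B          16       12      1.333
C          18       12      3.000
D           1       12     10.083
E           6       12      3.000
Sum = 21.50

21.50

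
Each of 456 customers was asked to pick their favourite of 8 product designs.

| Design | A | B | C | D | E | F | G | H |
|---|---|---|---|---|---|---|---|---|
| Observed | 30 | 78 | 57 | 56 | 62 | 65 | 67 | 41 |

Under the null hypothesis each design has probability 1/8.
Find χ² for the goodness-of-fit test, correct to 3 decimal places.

28.351

Under H₀ each category has probability 1/8, so each expected count is 456/8 = 57.
cat         O        E   (O−E)²/E
A          30       57    12.7895
B          78       57     7.7368
C          57       57     0.0000
D          56       57     0.0175
E          62       57     0.4386
F          65       57     1.1228
G          67       57     1.7544
H          41       57     4.4912
Sum = 28.351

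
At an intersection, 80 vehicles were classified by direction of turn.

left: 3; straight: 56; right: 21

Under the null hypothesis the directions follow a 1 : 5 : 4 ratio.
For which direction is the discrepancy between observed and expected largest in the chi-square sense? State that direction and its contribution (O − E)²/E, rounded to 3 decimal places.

Ratio total = 10. Expected counts: 80×1/10 = 8, 80×5/10 = 40, 80×4/10 = 32.
cat           O        E   (O−E)²/E
left          3        8     3.1250
straight     56       40     6.4000
right        21       32     3.7813
The largest term is for straight: 6.400.

straight, 6.400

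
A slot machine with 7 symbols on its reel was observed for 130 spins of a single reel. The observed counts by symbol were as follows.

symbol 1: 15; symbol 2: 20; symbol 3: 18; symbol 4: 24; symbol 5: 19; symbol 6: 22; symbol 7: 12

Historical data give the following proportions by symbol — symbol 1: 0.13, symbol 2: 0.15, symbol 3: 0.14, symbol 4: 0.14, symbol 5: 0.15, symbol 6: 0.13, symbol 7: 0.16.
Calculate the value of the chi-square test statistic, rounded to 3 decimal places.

7.352

Expected counts E_i = n·p_i: 130×0.13 = 16.9, 130×0.15 = 19.5, 130×0.14 = 18.2, 130×0.14 = 18.2, 130×0.15 = 19.5, 130×0.13 = 16.9, 130×0.16 = 20.8.
symbol 1: (15 − 16.9)²/16.9 = 3.61/16.9 = 0.2136
symbol 2: (20 − 19.5)²/19.5 = 0.25/19.5 = 0.0128
symbol 3: (18 − 18.2)²/18.2 = 0.04/18.2 = 0.0022
symbol 4: (24 − 18.2)²/18.2 = 33.64/18.2 = 1.8484
symbol 5: (19 − 19.5)²/19.5 = 0.25/19.5 = 0.0128
symbol 6: (22 − 16.9)²/16.9 = 26.01/16.9 = 1.5391
symbol 7: (12 − 20.8)²/20.8 = 77.44/20.8 = 3.7231
Sum = 7.352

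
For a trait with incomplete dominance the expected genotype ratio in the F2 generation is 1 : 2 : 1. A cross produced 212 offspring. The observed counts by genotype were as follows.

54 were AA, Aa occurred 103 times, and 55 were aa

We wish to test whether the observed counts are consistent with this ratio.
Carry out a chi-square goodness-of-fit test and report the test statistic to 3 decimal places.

0.179

Ratio total = 4. Expected counts: 212×1/4 = 53, 212×2/4 = 106, 212×1/4 = 53.
χ² = (54−53)²/53 + (103−106)²/106 + (55−53)²/53
   = 0.0189 + 0.0849 + 0.0755
Sum = 0.179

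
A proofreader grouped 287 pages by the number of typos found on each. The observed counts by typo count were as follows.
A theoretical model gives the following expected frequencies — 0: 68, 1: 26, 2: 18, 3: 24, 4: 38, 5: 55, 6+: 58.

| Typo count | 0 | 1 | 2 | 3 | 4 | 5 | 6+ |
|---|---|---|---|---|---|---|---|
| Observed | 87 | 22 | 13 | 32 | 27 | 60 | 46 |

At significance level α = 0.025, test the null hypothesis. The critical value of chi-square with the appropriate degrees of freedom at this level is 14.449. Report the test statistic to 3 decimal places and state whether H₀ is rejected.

16.101; reject

cat         O        E   (O−E)²/E
0          87       68     5.3088
1          22       26     0.6154
2          13       18     1.3889
3          32       24     2.6667
4          27       38     3.1842
5          60       55     0.4545
6+         46       58     2.4828
Sum = 16.101
df = 6. Since 16.101 > 14.449, we reject H₀.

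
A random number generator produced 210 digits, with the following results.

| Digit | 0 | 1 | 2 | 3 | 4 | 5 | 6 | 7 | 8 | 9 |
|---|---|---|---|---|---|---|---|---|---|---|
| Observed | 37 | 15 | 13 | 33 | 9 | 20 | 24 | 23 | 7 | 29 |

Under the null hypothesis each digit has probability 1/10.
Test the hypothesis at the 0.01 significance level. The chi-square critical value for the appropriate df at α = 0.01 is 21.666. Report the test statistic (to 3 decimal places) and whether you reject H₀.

Under H₀ each category has probability 1/10, so each expected count is 210/10 = 21.
cat         O        E   (O−E)²/E
0          37       21    12.1905
1          15       21     1.7143
2          13       21     3.0476
3          33       21     6.8571
4           9       21     6.8571
5          20       21     0.0476
6          24       21     0.4286
7          23       21     0.1905
8           7       21     9.3333
9          29       21     3.0476
Sum = 43.714
df = 9. Since 43.714 > 21.666, we reject H₀.

43.714; reject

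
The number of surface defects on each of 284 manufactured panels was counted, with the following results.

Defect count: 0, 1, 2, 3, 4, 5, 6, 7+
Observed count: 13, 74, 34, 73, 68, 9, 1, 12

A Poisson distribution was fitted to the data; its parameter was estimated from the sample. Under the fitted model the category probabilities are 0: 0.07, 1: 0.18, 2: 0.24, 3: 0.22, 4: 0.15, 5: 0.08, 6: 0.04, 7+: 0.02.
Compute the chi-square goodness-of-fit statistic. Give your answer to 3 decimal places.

71.423

Expected counts E_i = n·p_i: 284×0.07 = 19.88, 284×0.18 = 51.12, 284×0.24 = 68.16, 284×0.22 = 62.48, 284×0.15 = 42.6, 284×0.08 = 22.72, 284×0.04 = 11.36, 284×0.02 = 5.68.
0: (13 − 19.88)²/19.88 = 47.3344/19.88 = 2.3810
1: (74 − 51.12)²/51.12 = 523.4944/51.12 = 10.2405
2: (34 − 68.16)²/68.16 = 1166.9056/68.16 = 17.1201
3: (73 − 62.48)²/62.48 = 110.6704/62.48 = 1.7713
4: (68 − 42.6)²/42.6 = 645.16/42.6 = 15.1446
5: (9 − 22.72)²/22.72 = 188.2384/22.72 = 8.2851
6: (1 − 11.36)²/11.36 = 107.3296/11.36 = 9.4480
7+: (12 − 5.68)²/5.68 = 39.9424/5.68 = 7.0321
Sum = 71.423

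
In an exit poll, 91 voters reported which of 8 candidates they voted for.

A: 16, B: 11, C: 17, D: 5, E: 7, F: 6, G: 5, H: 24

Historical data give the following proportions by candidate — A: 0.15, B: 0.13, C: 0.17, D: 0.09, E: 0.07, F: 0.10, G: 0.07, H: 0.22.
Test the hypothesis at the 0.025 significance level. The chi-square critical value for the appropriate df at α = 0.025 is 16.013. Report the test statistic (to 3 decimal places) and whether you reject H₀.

4.061; do not reject

Expected counts E_i = n·p_i: 91×0.15 = 13.65, 91×0.13 = 11.83, 91×0.17 = 15.47, 91×0.09 = 8.19, 91×0.07 = 6.37, 91×0.10 = 9.1, 91×0.07 = 6.37, 91×0.22 = 20.02.
cat         O        E   (O−E)²/E
A          16    13.65     0.4046
B          11    11.83     0.0582
C          17    15.47     0.1513
D           5     8.19     1.2425
E           7     6.37     0.0623
F           6      9.1     1.0560
G           5     6.37     0.2946
H          24    20.02     0.7912
Sum = 4.061
df = 7. Since 4.061 < 16.013, we do not reject H₀.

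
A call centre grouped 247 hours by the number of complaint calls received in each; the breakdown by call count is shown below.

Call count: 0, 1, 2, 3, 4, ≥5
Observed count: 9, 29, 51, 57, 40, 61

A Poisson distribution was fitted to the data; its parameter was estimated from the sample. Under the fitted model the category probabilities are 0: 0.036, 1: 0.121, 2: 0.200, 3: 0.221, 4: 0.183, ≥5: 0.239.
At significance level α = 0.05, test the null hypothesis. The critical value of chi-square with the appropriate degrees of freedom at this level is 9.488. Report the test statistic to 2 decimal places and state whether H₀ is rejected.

Expected counts E_i = n·p_i: 247×0.036 = 8.892, 247×0.121 = 29.887, 247×0.200 = 49.4, 247×0.221 = 54.587, 247×0.183 = 45.201, 247×0.239 = 59.033.
cat         O        E   (O−E)²/E
0           9    8.892      0.001
1          29   29.887      0.026
2          51     49.4      0.052
3          57   54.587      0.107
4          40   45.201      0.598
≥5         61   59.033      0.066
Sum = 0.85
df = 4. Since 0.85 < 9.488, we do not reject H₀.

0.85; do not reject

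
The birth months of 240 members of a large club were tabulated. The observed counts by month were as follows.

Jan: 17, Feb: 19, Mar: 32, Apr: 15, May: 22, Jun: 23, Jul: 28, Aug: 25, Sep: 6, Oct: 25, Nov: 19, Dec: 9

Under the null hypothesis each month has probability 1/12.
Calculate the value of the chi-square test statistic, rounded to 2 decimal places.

31.20

Under H₀ each category has probability 1/12, so each expected count is 240/12 = 20.
Jan: (17 − 20)²/20 = 9/20 = 0.450
Feb: (19 − 20)²/20 = 1/20 = 0.050
Mar: (32 − 20)²/20 = 144/20 = 7.200
Apr: (15 − 20)²/20 = 25/20 = 1.250
May: (22 − 20)²/20 = 4/20 = 0.200
Jun: (23 − 20)²/20 = 9/20 = 0.450
Jul: (28 − 20)²/20 = 64/20 = 3.200
Aug: (25 − 20)²/20 = 25/20 = 1.250
Sep: (6 − 20)²/20 = 196/20 = 9.800
Oct: (25 − 20)²/20 = 25/20 = 1.250
Nov: (19 − 20)²/20 = 1/20 = 0.050
Dec: (9 − 20)²/20 = 121/20 = 6.050
Sum = 31.20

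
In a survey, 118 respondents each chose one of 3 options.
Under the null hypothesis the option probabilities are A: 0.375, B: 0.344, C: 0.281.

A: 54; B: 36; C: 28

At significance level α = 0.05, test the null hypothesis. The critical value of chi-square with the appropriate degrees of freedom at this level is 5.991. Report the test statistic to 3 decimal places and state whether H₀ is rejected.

3.470; do not reject

Expected counts E_i = n·p_i: 118×0.375 = 44.25, 118×0.344 = 40.592, 118×0.281 = 33.158.
cat         O        E   (O−E)²/E
A          54    44.25     2.1483
B          36   40.592     0.5195
C          28   33.158     0.8024
Sum = 3.470
df = 2. Since 3.470 < 5.991, we do not reject H₀.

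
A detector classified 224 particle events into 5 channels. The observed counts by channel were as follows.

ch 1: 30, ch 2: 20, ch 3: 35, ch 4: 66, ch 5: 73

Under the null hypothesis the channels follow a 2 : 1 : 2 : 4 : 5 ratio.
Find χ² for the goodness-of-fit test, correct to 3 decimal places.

2.081

Ratio total = 14. Expected counts: 224×2/14 = 32, 224×1/14 = 16, 224×2/14 = 32, 224×4/14 = 64, 224×5/14 = 80.
cat         O        E   (O−E)²/E
ch 1       30       32     0.1250
ch 2       20       16     1.0000
ch 3       35       32     0.2813
ch 4       66       64     0.0625
ch 5       73       80     0.6125
Sum = 2.081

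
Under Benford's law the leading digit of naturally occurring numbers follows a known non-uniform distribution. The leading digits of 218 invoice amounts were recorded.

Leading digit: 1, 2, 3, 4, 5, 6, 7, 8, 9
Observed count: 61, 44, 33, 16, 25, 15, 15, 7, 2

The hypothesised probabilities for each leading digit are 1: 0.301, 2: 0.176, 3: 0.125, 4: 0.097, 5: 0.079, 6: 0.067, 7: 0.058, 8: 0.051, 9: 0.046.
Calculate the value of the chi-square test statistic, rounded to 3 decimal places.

15.532

Expected counts E_i = n·p_i: 218×0.301 = 65.618, 218×0.176 = 38.368, 218×0.125 = 27.25, 218×0.097 = 21.146, 218×0.079 = 17.222, 218×0.067 = 14.606, 218×0.058 = 12.644, 218×0.051 = 11.118, 218×0.046 = 10.028.
cat         O        E   (O−E)²/E
1          61   65.618     0.3250
2          44   38.368     0.8267
3          33    27.25     1.2133
4          16   21.146     1.2523
5          25   17.222     3.5128
6          15   14.606     0.0106
7          15   12.644     0.4390
8           7   11.118     1.5253
9           2   10.028     6.4269
Sum = 15.532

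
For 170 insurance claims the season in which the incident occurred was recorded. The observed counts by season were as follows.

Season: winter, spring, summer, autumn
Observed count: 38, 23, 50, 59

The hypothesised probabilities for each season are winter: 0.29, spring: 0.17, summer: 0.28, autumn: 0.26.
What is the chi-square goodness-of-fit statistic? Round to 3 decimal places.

8.871

Expected counts E_i = n·p_i: 170×0.29 = 49.3, 170×0.17 = 28.9, 170×0.28 = 47.6, 170×0.26 = 44.2.
cat         O        E   (O−E)²/E
winter     38     49.3     2.5901
spring     23     28.9     1.2045
summer     50     47.6     0.1210
autumn     59     44.2     4.9557
Sum = 8.871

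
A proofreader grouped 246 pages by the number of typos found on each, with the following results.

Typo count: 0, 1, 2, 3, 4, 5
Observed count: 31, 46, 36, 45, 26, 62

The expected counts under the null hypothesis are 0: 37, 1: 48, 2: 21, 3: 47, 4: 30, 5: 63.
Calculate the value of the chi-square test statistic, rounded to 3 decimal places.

12.405

0: (31 − 37)²/37 = 36/37 = 0.9730
1: (46 − 48)²/48 = 4/48 = 0.0833
2: (36 − 21)²/21 = 225/21 = 10.7143
3: (45 − 47)²/47 = 4/47 = 0.0851
4: (26 − 30)²/30 = 16/30 = 0.5333
5: (62 − 63)²/63 = 1/63 = 0.0159
Sum = 12.405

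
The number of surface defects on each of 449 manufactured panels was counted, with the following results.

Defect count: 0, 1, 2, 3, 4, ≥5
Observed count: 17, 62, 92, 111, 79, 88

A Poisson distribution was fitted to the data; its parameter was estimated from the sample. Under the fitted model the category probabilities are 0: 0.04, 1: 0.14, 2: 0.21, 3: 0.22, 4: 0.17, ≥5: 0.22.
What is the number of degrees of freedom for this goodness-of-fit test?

4

There are k = 6 categories and 1 parameter estimated from the data, so df = 6 − 1 − 1 = 4.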